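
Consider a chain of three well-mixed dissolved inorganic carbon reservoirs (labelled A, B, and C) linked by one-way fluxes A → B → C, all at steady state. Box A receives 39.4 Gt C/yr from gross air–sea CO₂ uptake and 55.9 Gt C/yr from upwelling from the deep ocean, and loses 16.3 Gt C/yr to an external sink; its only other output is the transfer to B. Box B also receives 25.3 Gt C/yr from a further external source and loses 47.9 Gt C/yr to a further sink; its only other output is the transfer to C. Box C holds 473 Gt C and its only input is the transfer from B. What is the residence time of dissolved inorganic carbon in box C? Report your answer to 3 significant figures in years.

Box A: F(A→B) = (39.4 + 55.9) − 16.3 = 79.000 Gt C/yr.
Box B: F(B→C) = (79.000 + 25.3) − 47.9 = 56.400 Gt C/yr.
Box C throughput = its input = 56.400 Gt C/yr; τ = 473 / 56.400 = 8.387 yr.

8.39 yr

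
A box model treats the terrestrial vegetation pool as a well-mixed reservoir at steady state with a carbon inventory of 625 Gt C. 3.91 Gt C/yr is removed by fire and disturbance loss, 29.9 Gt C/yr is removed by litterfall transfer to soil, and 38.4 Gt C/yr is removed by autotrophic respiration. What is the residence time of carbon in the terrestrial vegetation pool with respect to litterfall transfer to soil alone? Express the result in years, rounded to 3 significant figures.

20.9 yr

Residence time with respect to a single sink: τ = M / F_sink.
τ = 625 / 29.9 = 20.90 yr.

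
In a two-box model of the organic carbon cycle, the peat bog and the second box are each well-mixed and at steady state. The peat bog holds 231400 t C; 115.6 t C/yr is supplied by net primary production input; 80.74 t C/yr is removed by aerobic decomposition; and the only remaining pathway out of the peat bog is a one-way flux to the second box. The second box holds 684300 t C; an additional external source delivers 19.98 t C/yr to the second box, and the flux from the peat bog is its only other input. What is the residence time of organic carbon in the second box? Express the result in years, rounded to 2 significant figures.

Balance the peat bog: ΣF_in = 115.60 t C/yr.
Flux to the second box = ΣF_in − (80.74) = 34.860 t C/yr.
Total input to the second box = 34.860 + 19.98 = 54.840 t C/yr; at steady state this equals its total output.
τ = M / F = 684300 / 54.840 = 12480 yr.

12000 yr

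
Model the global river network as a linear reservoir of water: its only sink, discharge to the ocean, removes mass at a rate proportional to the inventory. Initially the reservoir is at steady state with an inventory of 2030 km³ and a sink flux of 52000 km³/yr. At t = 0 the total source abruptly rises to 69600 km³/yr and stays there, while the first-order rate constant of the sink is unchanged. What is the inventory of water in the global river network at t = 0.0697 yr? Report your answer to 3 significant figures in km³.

The sink rate constant is k = F₀/M₀ = 52000/2030 = 25.62 yr⁻¹.
Solving dM/dt = F₁ − kM with M(0) = M₀ gives M(t) = F₁/k + (M₀ − F₁/k)·e^(−kt).
F₁/k = 69600/25.62 = 2717.1 km³; kt = 25.62 × 0.0697 = 1.785, e^(−kt) = 0.1677.
M(0.0697) = 2717.1 + (2030 − 2717.1) × 0.1677 = 2717.1 − 115.2 = 2601.8 km³.

2600 km³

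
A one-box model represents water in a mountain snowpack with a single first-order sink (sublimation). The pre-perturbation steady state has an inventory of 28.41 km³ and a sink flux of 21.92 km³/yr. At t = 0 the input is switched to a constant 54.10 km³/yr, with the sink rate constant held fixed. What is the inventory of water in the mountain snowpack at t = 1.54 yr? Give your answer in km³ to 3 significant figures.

57.4 km³

τ = M₀/F₀ = 28.41/21.92 = 1.296 yr; rate constant k = 1/τ.
New steady state M_∞ = F₁/k = F₁·τ = 54.10 × 1.296 = 70.118 km³.
M(t) = M_∞ + (M₀ − M_∞)·e^(−t/τ); t/τ = 1.54/1.296 = 1.188, so e^(−t/τ) = 0.3048.
M(t) = 70.118 − 41.71 × 0.3048 = 57.407 km³.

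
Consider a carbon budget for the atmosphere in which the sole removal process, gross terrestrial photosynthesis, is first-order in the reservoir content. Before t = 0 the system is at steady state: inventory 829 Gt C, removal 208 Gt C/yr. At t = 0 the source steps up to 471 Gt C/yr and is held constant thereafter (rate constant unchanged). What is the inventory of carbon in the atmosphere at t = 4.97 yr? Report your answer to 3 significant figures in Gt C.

The sink rate constant is k = F₀/M₀ = 208/829 = 0.2509 yr⁻¹.
Solving dM/dt = F₁ − kM with M(0) = M₀ gives M(t) = F₁/k + (M₀ − F₁/k)·e^(−kt).
F₁/k = 471/0.2509 = 1877.2 Gt C; kt = 0.2509 × 4.97 = 1.247, e^(−kt) = 0.2874.
M(4.97) = 1877.2 + (829 − 1877.2) × 0.2874 = 1877.2 − 301.2 = 1576.0 Gt C.

1580 Gt C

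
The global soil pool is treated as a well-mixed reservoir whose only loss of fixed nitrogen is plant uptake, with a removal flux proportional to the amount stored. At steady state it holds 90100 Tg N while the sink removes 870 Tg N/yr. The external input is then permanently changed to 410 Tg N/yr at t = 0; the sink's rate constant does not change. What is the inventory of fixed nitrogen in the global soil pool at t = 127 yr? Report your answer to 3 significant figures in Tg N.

56400 Tg N

τ = M₀/F₀ = 90100/870 = 103.6 yr; rate constant k = 1/τ.
New steady state M_∞ = F₁/k = F₁·τ = 410 × 103.6 = 42461 Tg N.
M(t) = M_∞ + (M₀ − M_∞)·e^(−t/τ); t/τ = 127/103.6 = 1.226, so e^(−t/τ) = 0.2934.
M(t) = 42461 + 47640 × 0.2934 = 56437 Tg N.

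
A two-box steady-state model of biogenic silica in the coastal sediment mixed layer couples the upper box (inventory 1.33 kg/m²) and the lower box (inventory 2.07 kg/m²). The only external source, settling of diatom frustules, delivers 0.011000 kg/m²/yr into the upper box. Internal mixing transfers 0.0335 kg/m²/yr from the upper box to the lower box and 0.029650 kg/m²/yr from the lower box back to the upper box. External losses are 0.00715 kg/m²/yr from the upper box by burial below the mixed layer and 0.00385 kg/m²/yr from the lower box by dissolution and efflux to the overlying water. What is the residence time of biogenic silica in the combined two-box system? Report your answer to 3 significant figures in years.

For the system as a whole, the A↔B exchange is internal and contributes nothing to the throughput; only the external sinks remove mass.
M_total = 1.33 + 2.07 = 3.4000 kg/m².
ΣF_external_out = 0.00715 + 0.00385 = 0.011000 kg/m²/yr.
τ = M_total / ΣF_ext = 3.4000 / 0.011000 = 309.1 yr.

309 yr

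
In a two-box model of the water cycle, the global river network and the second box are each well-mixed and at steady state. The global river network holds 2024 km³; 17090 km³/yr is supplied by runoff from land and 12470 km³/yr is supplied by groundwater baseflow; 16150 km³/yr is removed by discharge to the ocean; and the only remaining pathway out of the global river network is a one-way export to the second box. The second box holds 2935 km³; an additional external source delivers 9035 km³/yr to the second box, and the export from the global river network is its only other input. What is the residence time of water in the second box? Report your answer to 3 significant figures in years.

0.131 yr

Balance the global river network: ΣF_in = 17090 + 12470 = 29560 km³/yr.
Export to the second box = ΣF_in − (16150) = 13410 km³/yr.
Total input to the second box = 13410 + 9035 = 22445 km³/yr; at steady state this equals its total output.
τ = M / F = 2935 / 22445 = 0.1308 yr.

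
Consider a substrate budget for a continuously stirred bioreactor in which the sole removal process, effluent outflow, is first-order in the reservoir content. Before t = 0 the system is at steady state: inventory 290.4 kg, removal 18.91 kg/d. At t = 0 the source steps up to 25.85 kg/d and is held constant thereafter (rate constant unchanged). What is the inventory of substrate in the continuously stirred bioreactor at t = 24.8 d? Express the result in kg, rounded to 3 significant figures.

376 kg

The sink rate constant is k = F₀/M₀ = 18.91/290.4 = 0.06512 d⁻¹.
Solving dM/dt = F₁ − kM with M(0) = M₀ gives M(t) = F₁/k + (M₀ − F₁/k)·e^(−kt).
F₁/k = 25.85/0.06512 = 396.98 kg; kt = 0.06512 × 24.8 = 1.615, e^(−kt) = 0.1989.
M(24.8) = 396.98 + (290.4 − 396.98) × 0.1989 = 396.98 − 21.20 = 375.78 kg.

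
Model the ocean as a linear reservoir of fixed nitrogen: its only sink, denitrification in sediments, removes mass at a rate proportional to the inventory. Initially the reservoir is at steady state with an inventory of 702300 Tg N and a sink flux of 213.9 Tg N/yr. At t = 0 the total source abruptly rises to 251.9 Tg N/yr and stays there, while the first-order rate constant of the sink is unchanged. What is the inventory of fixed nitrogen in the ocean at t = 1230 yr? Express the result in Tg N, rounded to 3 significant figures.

τ = M₀/F₀ = 702300/213.9 = 3283 yr; rate constant k = 1/τ.
New steady state M_∞ = F₁/k = F₁·τ = 251.9 × 3283 = 827070 Tg N.
M(t) = M_∞ + (M₀ − M_∞)·e^(−t/τ); t/τ = 1230/3283 = 0.3746, so e^(−t/τ) = 0.6875.
M(t) = 827070 − 124800 × 0.6875 = 741280 Tg N.

741000 Tg N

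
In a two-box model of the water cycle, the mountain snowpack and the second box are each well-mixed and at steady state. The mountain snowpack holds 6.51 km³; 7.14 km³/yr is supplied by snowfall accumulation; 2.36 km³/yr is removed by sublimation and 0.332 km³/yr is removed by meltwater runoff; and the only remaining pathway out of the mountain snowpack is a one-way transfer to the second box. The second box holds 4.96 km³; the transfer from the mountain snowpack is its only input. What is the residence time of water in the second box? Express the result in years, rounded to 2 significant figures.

1.1 yr

Balance the mountain snowpack: ΣF_in = 7.1400 km³/yr.
Transfer to the second box = ΣF_in − (2.36 + 0.332) = 4.4480 km³/yr.
At steady state the output of the second box equals its input, 4.4480 km³/yr.
τ = M / F = 4.96 / 4.4480 = 1.115 yr.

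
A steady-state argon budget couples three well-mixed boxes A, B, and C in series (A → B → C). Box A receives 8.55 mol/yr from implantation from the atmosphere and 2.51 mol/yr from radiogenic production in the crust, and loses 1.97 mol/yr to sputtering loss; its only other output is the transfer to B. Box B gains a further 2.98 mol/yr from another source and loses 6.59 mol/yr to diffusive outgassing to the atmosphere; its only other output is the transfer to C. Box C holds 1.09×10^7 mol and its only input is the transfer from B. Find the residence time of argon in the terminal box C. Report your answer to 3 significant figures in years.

1.99×10^6 yr

Box A: F(A→B) = (8.55 + 2.51) − 1.97 = 9.0900 mol/yr.
Box B: F(B→C) = (9.0900 + 2.98) − 6.59 = 5.4800 mol/yr.
Box C throughput = its input = 5.4800 mol/yr; τ = 1.09×10^7 / 5.4800 = 1.989×10^6 yr.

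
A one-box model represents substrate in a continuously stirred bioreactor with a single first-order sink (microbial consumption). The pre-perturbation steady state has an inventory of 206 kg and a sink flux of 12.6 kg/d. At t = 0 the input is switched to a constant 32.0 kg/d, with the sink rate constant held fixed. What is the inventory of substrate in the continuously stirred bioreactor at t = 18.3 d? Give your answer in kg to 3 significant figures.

420 kg

Residence time τ = M₀/F₀ = 16.35 d. The eventual steady state is M_∞ = M₀·(F₁/F₀) = 206 × 32.0/12.6 = 523.17 kg.
The anomaly ΔM(t) = M(t) − M_∞ decays as ΔM₀·e^(−t/τ) with ΔM₀ = 206 − 523.17 = −317.2 kg.
At t = 18.3 d, e^(−t/τ) = e^(−1.119) = 0.3265, so ΔM = −103.6 kg and M = 523.17 − 103.6 = 419.62 kg.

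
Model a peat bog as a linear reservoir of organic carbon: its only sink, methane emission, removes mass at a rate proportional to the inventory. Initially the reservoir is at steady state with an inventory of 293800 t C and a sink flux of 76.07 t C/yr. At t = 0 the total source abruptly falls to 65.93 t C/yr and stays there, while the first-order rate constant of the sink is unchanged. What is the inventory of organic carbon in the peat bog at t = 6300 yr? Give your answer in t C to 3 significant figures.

262000 t C

The sink rate constant is k = F₀/M₀ = 76.07/293800 = 0.0002589 yr⁻¹.
Solving dM/dt = F₁ − kM with M(0) = M₀ gives M(t) = F₁/k + (M₀ − F₁/k)·e^(−kt).
F₁/k = 65.93/0.0002589 = 254640 t C; kt = 0.0002589 × 6300 = 1.631, e^(−kt) = 0.1957.
M(6300) = 254640 + (293800 − 254640) × 0.1957 = 254640 + 7664 = 262300 t C.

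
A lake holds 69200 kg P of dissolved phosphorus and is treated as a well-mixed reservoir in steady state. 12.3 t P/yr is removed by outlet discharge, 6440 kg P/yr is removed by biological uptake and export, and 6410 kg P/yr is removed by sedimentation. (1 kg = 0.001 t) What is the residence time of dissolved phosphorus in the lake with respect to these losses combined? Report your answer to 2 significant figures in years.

Convert the outlet discharge flux: 12.3 t P/yr = 12300 kg P/yr.
Total removal = 12300 + 6440 + 6410 = 25150 kg P/yr.
τ = M / ΣF_out = 69200 / 25150 = 2.751 yr.

2.8 yr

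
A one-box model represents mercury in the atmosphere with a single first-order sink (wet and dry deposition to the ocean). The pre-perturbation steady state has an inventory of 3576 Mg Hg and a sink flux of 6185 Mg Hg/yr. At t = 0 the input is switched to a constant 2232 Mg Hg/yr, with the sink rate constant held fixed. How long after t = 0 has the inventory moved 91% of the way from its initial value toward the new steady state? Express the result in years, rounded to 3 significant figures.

τ = M₀/F₀ = 3576/6185 = 0.5782 yr.
The remaining gap fraction is e^(−t/τ); 91% covered ⇒ e^(−t/τ) = 0.0900.
t = −τ ln(0.0900) = 0.5782 × 2.408 = 1.392 yr.

1.39 yr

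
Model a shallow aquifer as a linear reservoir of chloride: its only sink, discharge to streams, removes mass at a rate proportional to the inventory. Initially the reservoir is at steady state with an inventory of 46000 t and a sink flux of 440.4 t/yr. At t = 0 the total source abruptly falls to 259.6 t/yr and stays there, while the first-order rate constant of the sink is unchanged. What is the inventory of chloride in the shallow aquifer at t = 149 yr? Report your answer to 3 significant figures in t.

31700 t

Residence time τ = M₀/F₀ = 104.5 yr. The eventual steady state is M_∞ = M₀·(F₁/F₀) = 46000 × 259.6/440.4 = 27115 t.
The anomaly ΔM(t) = M(t) − M_∞ decays as ΔM₀·e^(−t/τ) with ΔM₀ = 46000 − 27115 = 18880 t.
At t = 149 yr, e^(−t/τ) = e^(−1.427) = 0.2401, so ΔM = 4535 t and M = 27115 + 4535 = 31650 t.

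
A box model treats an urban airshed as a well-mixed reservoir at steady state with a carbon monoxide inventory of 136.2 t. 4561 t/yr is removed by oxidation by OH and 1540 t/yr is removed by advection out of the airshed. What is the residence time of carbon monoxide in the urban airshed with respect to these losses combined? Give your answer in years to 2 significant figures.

Total removal = 4561 + 1540 = 6101.0 t/yr.
τ = M / ΣF_out = 136.2 / 6101.0 = 0.02232 yr.

0.022 yr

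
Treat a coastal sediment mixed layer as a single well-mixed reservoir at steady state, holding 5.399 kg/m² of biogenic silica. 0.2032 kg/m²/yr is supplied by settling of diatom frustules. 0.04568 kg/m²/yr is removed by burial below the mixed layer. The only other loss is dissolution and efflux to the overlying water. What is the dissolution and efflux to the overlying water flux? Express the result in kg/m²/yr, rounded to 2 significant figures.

0.16 kg/m²/yr

At steady state ΣF_in = ΣF_out.
ΣF_in = 0.20320 kg/m²/yr.
Dissolution and efflux to the overlying water flux = ΣF_in − (0.04568) = 0.20320 − 0.04568 = 0.1575 kg/m²/yr.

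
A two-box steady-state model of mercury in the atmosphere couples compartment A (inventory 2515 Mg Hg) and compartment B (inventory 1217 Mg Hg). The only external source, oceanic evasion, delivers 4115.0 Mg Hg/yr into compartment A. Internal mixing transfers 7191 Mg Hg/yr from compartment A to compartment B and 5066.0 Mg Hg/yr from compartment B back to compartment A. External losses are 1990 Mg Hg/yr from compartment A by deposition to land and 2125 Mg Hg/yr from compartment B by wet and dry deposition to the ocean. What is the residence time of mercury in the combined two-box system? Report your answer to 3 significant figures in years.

0.907 yr

Treat the two boxes together as one reservoir: the mixing fluxes between them are internal recycling, so τ = ΣM / Σ(external losses).
M_total = 2515 + 1217 = 3732.0 Mg Hg.
ΣF_external_out = 1990 + 2125 = 4115.0 Mg Hg/yr.
τ = M_total / ΣF_ext = 3732.0 / 4115.0 = 0.9069 yr.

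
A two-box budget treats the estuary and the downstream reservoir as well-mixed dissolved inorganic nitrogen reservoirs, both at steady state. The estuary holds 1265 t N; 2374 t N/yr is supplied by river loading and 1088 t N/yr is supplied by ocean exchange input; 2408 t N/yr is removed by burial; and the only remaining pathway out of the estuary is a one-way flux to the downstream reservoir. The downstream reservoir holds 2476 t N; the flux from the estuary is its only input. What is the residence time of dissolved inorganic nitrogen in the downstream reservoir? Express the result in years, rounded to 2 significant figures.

2.3 yr

Balance the estuary: ΣF_in = 2374 + 1088 = 3462.0 t N/yr.
Flux to the downstream reservoir = ΣF_in − (2408) = 1054.0 t N/yr.
At steady state the output of the downstream reservoir equals its input, 1054.0 t N/yr.
τ = M / F = 2476 / 1054.0 = 2.349 yr.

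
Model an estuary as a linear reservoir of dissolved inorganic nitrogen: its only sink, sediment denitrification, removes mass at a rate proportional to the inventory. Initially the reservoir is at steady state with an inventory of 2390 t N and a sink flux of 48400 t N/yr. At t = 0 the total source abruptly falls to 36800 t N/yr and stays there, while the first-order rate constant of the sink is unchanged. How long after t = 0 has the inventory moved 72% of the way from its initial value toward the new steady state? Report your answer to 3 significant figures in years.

τ = M₀/F₀ = 2390/48400 = 0.04938 yr.
The remaining gap fraction is e^(−t/τ); 72% covered ⇒ e^(−t/τ) = 0.280.
t = −τ ln(0.280) = 0.04938 × 1.273 = 0.06286 yr.

0.0629 yr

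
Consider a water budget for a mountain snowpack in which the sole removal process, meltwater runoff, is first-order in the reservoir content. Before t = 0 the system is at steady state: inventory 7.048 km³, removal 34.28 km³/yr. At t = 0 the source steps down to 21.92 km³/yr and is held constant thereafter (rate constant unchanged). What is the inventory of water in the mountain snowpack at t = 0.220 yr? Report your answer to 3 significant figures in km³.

τ = M₀/F₀ = 7.048/34.28 = 0.2056 yr; rate constant k = 1/τ.
New steady state M_∞ = F₁/k = F₁·τ = 21.92 × 0.2056 = 4.5068 km³.
M(t) = M_∞ + (M₀ − M_∞)·e^(−t/τ); t/τ = 0.220/0.2056 = 1.070, so e^(−t/τ) = 0.3430.
M(t) = 4.5068 + 2.541 × 0.3430 = 5.3784 km³.

5.38 km³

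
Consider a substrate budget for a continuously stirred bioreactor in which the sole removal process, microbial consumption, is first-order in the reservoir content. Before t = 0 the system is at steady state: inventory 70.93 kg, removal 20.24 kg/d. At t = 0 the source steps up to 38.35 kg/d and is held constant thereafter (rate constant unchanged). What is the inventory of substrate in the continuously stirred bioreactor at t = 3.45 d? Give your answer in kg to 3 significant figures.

τ = M₀/F₀ = 70.93/20.24 = 3.504 d; rate constant k = 1/τ.
New steady state M_∞ = F₁/k = F₁·τ = 38.35 × 3.504 = 134.40 kg.
M(t) = M_∞ + (M₀ − M_∞)·e^(−t/τ); t/τ = 3.45/3.504 = 0.9845, so e^(−t/τ) = 0.3736.
M(t) = 134.40 − 63.47 × 0.3736 = 110.68 kg.

111 kg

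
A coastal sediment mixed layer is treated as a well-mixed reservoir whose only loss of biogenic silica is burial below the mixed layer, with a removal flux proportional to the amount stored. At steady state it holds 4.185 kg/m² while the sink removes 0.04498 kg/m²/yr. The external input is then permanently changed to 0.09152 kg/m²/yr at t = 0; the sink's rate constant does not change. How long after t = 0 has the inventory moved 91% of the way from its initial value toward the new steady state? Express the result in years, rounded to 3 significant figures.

τ = M₀/F₀ = 4.185/0.04498 = 93.04 yr.
The remaining gap fraction is e^(−t/τ); 91% covered ⇒ e^(−t/τ) = 0.0900.
t = −τ ln(0.0900) = 93.04 × 2.408 = 224.0 yr.

224 yr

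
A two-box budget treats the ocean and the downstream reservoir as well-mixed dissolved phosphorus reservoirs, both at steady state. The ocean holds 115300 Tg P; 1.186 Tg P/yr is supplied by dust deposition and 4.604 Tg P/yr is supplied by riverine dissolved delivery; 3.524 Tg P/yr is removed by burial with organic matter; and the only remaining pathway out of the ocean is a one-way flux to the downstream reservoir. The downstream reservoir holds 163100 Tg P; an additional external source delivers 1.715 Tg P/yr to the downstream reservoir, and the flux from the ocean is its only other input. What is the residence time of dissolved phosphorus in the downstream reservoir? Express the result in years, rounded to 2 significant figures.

41000 yr

Balance the ocean: ΣF_in = 1.186 + 4.604 = 5.7900 Tg P/yr.
Flux to the downstream reservoir = ΣF_in − (3.524) = 2.2660 Tg P/yr.
Total input to the downstream reservoir = 2.2660 + 1.715 = 3.9810 Tg P/yr; at steady state this equals its total output.
τ = M / F = 163100 / 3.9810 = 40970 yr.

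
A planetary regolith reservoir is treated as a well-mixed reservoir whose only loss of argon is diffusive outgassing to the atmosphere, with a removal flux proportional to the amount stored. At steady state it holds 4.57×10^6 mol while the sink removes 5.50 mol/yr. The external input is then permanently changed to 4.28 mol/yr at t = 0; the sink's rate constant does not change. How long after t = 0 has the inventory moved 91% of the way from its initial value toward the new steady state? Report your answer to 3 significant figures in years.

τ = M₀/F₀ = 4.57×10^6/5.50 = 830900 yr.
The remaining gap fraction is e^(−t/τ); 91% covered ⇒ e^(−t/τ) = 0.0900.
t = −τ ln(0.0900) = 830900 × 2.408 = 2.001×10^6 yr.

2.00×10^6 yr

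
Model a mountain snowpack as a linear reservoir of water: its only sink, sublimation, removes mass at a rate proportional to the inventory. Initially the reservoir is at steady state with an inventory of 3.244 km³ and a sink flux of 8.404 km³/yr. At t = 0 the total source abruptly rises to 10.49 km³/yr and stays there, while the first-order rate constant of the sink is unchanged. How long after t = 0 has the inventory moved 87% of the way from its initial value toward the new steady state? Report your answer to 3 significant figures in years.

τ = M₀/F₀ = 3.244/8.404 = 0.3860 yr.
The remaining gap fraction is e^(−t/τ); 87% covered ⇒ e^(−t/τ) = 0.130.
t = −τ ln(0.130) = 0.3860 × 2.040 = 0.7875 yr.

0.788 yr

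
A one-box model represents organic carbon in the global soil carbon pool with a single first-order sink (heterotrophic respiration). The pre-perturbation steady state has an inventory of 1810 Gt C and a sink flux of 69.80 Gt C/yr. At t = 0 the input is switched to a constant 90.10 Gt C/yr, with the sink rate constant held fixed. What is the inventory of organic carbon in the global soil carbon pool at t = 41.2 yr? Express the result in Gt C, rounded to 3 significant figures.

τ = M₀/F₀ = 1810/69.80 = 25.93 yr; rate constant k = 1/τ.
New steady state M_∞ = F₁/k = F₁·τ = 90.10 × 25.93 = 2336.4 Gt C.
M(t) = M_∞ + (M₀ − M_∞)·e^(−t/τ); t/τ = 41.2/25.93 = 1.589, so e^(−t/τ) = 0.2042.
M(t) = 2336.4 − 526.4 × 0.2042 = 2228.9 Gt C.

2230 Gt C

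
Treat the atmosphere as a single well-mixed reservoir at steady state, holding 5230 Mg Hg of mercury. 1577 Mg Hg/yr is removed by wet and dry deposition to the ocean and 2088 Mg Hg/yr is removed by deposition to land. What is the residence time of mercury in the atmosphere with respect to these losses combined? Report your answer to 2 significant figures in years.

Total removal = 1577 + 2088 = 3665.0 Mg Hg/yr.
τ = M / ΣF_out = 5230 / 3665.0 = 1.427 yr.

1.4 yr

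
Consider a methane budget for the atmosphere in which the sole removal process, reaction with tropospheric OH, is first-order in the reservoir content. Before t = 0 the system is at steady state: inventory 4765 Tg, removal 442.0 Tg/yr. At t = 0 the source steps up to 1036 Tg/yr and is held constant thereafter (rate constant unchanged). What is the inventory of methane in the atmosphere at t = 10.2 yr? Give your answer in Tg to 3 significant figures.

8680 Tg

τ = M₀/F₀ = 4765/442.0 = 10.78 yr; rate constant k = 1/τ.
New steady state M_∞ = F₁/k = F₁·τ = 1036 × 10.78 = 11169 Tg.
M(t) = M_∞ + (M₀ − M_∞)·e^(−t/τ); t/τ = 10.2/10.78 = 0.9461, so e^(−t/τ) = 0.3882.
M(t) = 11169 − 6404 × 0.3882 = 8682.5 Tg.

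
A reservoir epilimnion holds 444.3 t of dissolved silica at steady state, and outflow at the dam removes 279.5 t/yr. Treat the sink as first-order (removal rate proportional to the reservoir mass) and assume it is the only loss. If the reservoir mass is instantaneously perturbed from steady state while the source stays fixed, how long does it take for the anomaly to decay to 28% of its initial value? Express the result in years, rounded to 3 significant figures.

For a linear reservoir the anomaly decays as exp(−t/τ) with τ = M/F = 444.3/279.5 = 1.590 yr.
exp(−t/τ) = 0.28 ⇒ t = −τ ln(0.28) = 1.590 × 1.273 = 2.024 yr.

2.02 yr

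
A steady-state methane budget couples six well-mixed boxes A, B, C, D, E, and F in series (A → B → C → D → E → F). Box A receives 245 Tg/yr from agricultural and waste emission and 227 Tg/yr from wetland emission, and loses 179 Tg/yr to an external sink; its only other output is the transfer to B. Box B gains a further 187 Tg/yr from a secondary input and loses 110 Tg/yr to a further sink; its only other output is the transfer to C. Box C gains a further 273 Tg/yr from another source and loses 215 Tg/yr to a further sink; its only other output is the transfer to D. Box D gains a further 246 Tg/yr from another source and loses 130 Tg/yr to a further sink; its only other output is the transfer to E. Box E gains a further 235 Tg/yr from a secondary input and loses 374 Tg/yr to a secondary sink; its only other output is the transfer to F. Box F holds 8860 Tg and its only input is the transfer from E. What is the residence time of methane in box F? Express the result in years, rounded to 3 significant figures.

21.9 yr

Box A: F(A→B) = (245 + 227) − 179 = 293.00 Tg/yr.
Box B: F(B→C) = (293.00 + 187) − 110 = 370.00 Tg/yr.
Box C: F(C→D) = (370.00 + 273) − 215 = 428.00 Tg/yr.
Box D: F(D→E) = (428.00 + 246) − 130 = 544.00 Tg/yr.
Box E: F(E→F) = (544.00 + 235) − 374 = 405.00 Tg/yr.
Box F throughput = its input = 405.00 Tg/yr; τ = 8860 / 405.00 = 21.88 yr.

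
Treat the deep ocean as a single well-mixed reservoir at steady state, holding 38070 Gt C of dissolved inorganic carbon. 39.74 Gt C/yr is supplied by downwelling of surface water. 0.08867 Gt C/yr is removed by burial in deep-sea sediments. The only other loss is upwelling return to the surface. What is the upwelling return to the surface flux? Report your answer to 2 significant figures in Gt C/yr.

At steady state ΣF_in = ΣF_out.
ΣF_in = 39.740 Gt C/yr.
Upwelling return to the surface flux = ΣF_in − (0.08867) = 39.740 − 0.08867 = 39.65 Gt C/yr.

40 Gt C/yr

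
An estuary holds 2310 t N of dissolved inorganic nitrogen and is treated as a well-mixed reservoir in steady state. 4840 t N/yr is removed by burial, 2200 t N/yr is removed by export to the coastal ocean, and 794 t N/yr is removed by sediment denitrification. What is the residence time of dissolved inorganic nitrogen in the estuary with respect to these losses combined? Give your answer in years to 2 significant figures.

0.29 yr

Total removal = 4840 + 2200 + 794.0 = 7834.0 t N/yr.
τ = M / ΣF_out = 2310 / 7834.0 = 0.2949 yr.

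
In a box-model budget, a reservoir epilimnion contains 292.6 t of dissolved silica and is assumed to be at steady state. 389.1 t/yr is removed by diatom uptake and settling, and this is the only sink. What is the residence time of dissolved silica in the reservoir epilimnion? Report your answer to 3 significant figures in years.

0.752 yr

τ = M / F = 292.6 / 389.1 = 0.7520 yr.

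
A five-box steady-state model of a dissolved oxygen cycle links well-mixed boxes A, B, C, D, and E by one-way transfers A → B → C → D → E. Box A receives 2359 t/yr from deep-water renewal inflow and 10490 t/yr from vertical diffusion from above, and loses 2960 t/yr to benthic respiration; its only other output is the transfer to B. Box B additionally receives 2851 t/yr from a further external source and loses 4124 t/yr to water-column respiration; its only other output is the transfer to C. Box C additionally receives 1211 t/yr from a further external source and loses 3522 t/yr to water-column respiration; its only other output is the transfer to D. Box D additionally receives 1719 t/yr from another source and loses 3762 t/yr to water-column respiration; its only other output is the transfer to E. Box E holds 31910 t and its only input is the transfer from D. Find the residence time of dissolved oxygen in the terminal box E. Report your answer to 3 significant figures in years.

Box A: F(A→B) = (2359 + 10490) − 2960 = 9889.0 t/yr.
Box B: F(B→C) = (9889.0 + 2851) − 4124 = 8616.0 t/yr.
Box C: F(C→D) = (8616.0 + 1211) − 3522 = 6305.0 t/yr.
Box D: F(D→E) = (6305.0 + 1719) − 3762 = 4262.0 t/yr.
Box E throughput = its input = 4262.0 t/yr; τ = 31910 / 4262.0 = 7.487 yr.

7.49 yr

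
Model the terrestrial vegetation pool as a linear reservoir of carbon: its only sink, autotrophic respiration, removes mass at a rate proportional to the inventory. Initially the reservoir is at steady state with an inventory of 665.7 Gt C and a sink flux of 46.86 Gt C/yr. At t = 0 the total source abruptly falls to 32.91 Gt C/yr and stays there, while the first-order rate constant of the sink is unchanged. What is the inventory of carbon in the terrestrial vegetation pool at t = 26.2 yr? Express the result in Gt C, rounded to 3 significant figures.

Residence time τ = M₀/F₀ = 14.21 yr. The eventual steady state is M_∞ = M₀·(F₁/F₀) = 665.7 × 32.91/46.86 = 467.52 Gt C.
The anomaly ΔM(t) = M(t) − M_∞ decays as ΔM₀·e^(−t/τ) with ΔM₀ = 665.7 − 467.52 = 198.2 Gt C.
At t = 26.2 yr, e^(−t/τ) = e^(−1.844) = 0.1581, so ΔM = 31.34 Gt C and M = 467.52 + 31.34 = 498.86 Gt C.

499 Gt C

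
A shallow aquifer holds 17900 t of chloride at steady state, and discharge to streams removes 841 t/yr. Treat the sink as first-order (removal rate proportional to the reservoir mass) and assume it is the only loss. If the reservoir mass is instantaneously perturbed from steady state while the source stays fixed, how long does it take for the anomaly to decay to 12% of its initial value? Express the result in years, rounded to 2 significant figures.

45 yr

For a linear reservoir the anomaly decays as exp(−t/τ) with τ = M/F = 17900/841 = 21.28 yr.
exp(−t/τ) = 0.12 ⇒ t = −τ ln(0.12) = 21.28 × 2.120 = 45.13 yr.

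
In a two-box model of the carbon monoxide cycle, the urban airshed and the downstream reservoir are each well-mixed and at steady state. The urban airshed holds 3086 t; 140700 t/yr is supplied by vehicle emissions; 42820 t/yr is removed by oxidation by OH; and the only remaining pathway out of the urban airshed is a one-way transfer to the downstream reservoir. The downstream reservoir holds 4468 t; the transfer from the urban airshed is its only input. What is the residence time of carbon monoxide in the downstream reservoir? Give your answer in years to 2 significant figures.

Balance the urban airshed: ΣF_in = 140700 t/yr.
Transfer to the downstream reservoir = ΣF_in − (42820) = 97880 t/yr.
At steady state the output of the downstream reservoir equals its input, 97880 t/yr.
τ = M / F = 4468 / 97880 = 0.04565 yr.

0.046 yr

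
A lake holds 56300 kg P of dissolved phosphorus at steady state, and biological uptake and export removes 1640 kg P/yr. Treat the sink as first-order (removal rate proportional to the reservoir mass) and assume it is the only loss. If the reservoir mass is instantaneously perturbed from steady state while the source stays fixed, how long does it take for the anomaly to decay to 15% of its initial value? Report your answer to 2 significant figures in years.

For a linear reservoir the anomaly decays as exp(−t/τ) with τ = M/F = 56300/1640 = 34.33 yr.
exp(−t/τ) = 0.15 ⇒ t = −τ ln(0.15) = 34.33 × 1.897 = 65.13 yr.

65 yr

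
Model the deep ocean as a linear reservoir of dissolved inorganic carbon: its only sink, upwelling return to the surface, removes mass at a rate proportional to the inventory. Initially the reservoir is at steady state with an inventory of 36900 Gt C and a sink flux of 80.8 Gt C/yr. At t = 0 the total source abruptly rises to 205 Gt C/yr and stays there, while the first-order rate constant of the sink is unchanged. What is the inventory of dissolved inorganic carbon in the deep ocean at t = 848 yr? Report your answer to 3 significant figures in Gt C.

The sink rate constant is k = F₀/M₀ = 80.8/36900 = 0.002190 yr⁻¹.
Solving dM/dt = F₁ − kM with M(0) = M₀ gives M(t) = F₁/k + (M₀ − F₁/k)·e^(−kt).
F₁/k = 205/0.002190 = 93620 Gt C; kt = 0.002190 × 848 = 1.857, e^(−kt) = 0.1562.
M(848) = 93620 + (36900 − 93620) × 0.1562 = 93620 − 8857 = 84763 Gt C.

84800 Gt C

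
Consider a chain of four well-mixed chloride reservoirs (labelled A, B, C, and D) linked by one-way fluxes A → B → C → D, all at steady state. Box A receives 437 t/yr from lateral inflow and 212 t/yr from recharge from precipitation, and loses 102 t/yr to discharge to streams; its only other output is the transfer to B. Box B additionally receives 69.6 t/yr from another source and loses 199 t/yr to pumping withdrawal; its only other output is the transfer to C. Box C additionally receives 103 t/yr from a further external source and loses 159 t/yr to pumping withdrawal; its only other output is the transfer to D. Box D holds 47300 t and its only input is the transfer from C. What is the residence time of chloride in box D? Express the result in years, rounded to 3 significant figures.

Box A: F(A→B) = (437 + 212) − 102 = 547.00 t/yr.
Box B: F(B→C) = (547.00 + 69.6) − 199 = 417.60 t/yr.
Box C: F(C→D) = (417.60 + 103) − 159 = 361.60 t/yr.
Box D throughput = its input = 361.60 t/yr; τ = 47300 / 361.60 = 130.8 yr.

131 yr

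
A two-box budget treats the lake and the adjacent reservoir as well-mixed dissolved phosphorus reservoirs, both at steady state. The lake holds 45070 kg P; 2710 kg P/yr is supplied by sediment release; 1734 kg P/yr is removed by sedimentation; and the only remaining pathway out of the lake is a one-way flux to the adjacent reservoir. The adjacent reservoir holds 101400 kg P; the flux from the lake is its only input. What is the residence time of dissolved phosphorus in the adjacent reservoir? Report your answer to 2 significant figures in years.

100 yr

Balance the lake: ΣF_in = 2710.0 kg P/yr.
Flux to the adjacent reservoir = ΣF_in − (1734) = 976.00 kg P/yr.
At steady state the output of the adjacent reservoir equals its input, 976.00 kg P/yr.
τ = M / F = 101400 / 976.00 = 103.9 yr.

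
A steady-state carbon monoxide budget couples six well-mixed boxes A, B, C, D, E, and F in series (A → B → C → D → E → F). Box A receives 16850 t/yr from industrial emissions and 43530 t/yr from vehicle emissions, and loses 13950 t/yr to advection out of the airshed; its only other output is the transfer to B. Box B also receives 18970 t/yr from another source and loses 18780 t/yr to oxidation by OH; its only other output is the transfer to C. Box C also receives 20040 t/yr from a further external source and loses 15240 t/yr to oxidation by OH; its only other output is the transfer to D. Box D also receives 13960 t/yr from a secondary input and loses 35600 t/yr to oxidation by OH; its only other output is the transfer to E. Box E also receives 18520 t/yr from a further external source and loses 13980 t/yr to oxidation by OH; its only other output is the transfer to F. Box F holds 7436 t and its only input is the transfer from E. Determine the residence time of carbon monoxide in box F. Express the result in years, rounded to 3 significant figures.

Box A: F(A→B) = (16850 + 43530) − 13950 = 46430 t/yr.
Box B: F(B→C) = (46430 + 18970) − 18780 = 46620 t/yr.
Box C: F(C→D) = (46620 + 20040) − 15240 = 51420 t/yr.
Box D: F(D→E) = (51420 + 13960) − 35600 = 29780 t/yr.
Box E: F(E→F) = (29780 + 18520) − 13980 = 34320 t/yr.
Box F throughput = its input = 34320 t/yr; τ = 7436 / 34320 = 0.2167 yr.

0.217 yr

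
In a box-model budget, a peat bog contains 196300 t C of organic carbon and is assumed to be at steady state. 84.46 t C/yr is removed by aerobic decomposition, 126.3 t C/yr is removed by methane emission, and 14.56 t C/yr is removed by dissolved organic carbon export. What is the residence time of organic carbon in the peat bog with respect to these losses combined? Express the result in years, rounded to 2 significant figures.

870 yr

Total removal = 84.46 + 126.3 + 14.56 = 225.32 t C/yr.
τ = M / ΣF_out = 196300 / 225.32 = 871.2 yr.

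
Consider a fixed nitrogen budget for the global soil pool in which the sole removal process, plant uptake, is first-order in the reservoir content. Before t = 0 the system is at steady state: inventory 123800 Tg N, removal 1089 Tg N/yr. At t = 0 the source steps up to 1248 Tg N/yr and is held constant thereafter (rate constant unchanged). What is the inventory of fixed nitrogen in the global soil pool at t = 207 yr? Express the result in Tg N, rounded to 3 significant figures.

139000 Tg N

τ = M₀/F₀ = 123800/1089 = 113.7 yr; rate constant k = 1/τ.
New steady state M_∞ = F₁/k = F₁·τ = 1248 × 113.7 = 141880 Tg N.
M(t) = M_∞ + (M₀ − M_∞)·e^(−t/τ); t/τ = 207/113.7 = 1.821, so e^(−t/τ) = 0.1619.
M(t) = 141880 − 18080 × 0.1619 = 138950 Tg N.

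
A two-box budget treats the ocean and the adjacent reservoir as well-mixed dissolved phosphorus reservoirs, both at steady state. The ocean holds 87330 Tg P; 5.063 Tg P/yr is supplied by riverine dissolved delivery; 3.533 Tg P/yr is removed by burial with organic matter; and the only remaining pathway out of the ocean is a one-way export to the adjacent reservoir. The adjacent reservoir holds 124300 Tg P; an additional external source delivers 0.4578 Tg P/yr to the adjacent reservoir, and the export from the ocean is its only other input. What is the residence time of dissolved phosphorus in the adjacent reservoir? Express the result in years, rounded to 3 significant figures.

Balance the ocean: ΣF_in = 5.0630 Tg P/yr.
Export to the adjacent reservoir = ΣF_in − (3.533) = 1.5300 Tg P/yr.
Total input to the adjacent reservoir = 1.5300 + 0.4578 = 1.9878 Tg P/yr; at steady state this equals its total output.
τ = M / F = 124300 / 1.9878 = 62530 yr.

62500 yr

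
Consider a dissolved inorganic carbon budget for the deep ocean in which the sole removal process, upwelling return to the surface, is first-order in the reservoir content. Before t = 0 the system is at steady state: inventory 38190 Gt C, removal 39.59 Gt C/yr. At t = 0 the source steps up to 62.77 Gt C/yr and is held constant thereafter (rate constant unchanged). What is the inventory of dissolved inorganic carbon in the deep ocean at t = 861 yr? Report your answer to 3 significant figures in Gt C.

Residence time τ = M₀/F₀ = 964.6 yr. The eventual steady state is M_∞ = M₀·(F₁/F₀) = 38190 × 62.77/39.59 = 60550 Gt C.
The anomaly ΔM(t) = M(t) − M_∞ decays as ΔM₀·e^(−t/τ) with ΔM₀ = 38190 − 60550 = −22360 Gt C.
At t = 861 yr, e^(−t/τ) = e^(−0.8926) = 0.4096, so ΔM = −9159 Gt C and M = 60550 − 9159 = 51391 Gt C.

51400 Gt C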